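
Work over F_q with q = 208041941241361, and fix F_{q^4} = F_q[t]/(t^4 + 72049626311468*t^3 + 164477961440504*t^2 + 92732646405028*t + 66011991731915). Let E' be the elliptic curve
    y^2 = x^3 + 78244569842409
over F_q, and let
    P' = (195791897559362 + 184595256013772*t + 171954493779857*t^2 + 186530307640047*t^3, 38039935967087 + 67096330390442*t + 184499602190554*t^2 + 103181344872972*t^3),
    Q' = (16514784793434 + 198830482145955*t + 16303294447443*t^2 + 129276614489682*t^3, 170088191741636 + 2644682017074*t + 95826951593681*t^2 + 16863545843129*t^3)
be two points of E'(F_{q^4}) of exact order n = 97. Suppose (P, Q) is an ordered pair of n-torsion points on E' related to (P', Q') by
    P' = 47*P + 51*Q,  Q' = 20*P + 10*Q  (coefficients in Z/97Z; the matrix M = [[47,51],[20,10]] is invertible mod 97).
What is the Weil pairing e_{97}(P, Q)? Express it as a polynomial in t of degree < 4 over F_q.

Under M = [[47,51],[20,10]] in GL_2(Z/97), e_{97}(P',Q') = e_{97}(P,Q)^(47*10-51*20 mod 97).
det M = 47*10 - 51*20 = -550 = 32 (mod 97); 32^{-1} = 94 (mod 97).
Double-and-add over 1100001: 7-1 doublings, 3-1 additions; each step l_{T,T}/v_{2T} or l_{T,P'}/v at Q'+S for random S.
Miller gives e_{97}(P',Q') = 133213833814661 + 10371836732224*t + 15729172275862*t^2 + 32575956447700*t^3 in F_{208041941241361^4}.
(133213833814661 + 10371836732224*t + 15729172275862*t^2 + 32575956447700*t^3)^{94} mod (208041941241361,f) = 139655805817370 + 47571265868257*t + 42222379688969*t^2 + 43115313692387*t^3.

139655805817370 + 47571265868257*t + 42222379688969*t^2 + 43115313692387*t^3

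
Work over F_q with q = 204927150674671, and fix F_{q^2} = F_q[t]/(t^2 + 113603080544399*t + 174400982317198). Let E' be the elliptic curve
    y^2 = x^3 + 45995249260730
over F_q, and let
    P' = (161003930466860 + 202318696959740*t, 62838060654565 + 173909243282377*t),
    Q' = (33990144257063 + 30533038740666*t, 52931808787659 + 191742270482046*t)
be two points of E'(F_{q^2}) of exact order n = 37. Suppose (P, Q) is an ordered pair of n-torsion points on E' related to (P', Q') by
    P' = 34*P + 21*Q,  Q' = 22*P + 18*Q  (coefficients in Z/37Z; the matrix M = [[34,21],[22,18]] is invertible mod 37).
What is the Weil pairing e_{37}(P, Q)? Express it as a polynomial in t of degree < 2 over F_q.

188654784110097 + 107848997239357*t

e_{37} is bilinear + alternating on E[37], so e_{37}(34*P + 21*Q, 22*P + 18*Q) = e_{37}(P,Q)^(34*18-21*22).
So e_{37}(P,Q) = e_{37}(P',Q')^{19}, since 2*19 = 1 mod 37.
6-bit Miller (100101) on E'/F_{204927150674671} with a'=0, b'=45995249260730: accumulate tangent/chord ratios at Q'+S and P'+S'.
e_{37}(P',Q') = 133750378249818 + 28043259257513*t.
(133750378249818 + 28043259257513*t)^{19} mod (204927150674671,f) = 188654784110097 + 107848997239357*t.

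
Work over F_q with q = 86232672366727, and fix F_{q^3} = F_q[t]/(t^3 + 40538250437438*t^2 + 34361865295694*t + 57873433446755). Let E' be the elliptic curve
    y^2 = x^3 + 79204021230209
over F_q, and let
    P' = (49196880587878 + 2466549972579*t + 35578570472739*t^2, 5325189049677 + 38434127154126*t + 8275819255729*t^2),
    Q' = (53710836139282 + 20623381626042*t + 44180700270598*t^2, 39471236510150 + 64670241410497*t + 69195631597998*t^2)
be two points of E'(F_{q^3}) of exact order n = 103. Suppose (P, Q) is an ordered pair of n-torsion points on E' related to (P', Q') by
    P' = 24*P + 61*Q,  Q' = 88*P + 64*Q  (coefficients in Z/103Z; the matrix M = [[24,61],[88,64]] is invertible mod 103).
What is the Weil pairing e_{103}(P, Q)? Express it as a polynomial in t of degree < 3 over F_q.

Alternating bilinearity on E[103] (values in mu_{103} in F_{86232672366727^3}) gives e(P',Q') = e(P,Q)^det(M).
det M = 24*64 - 61*88 = -3832 = 82 (mod 103); 82^{-1} = 49 (mod 103).
Build f_{103,P'} and f_{103,Q'} via the 7-bit ladder of 103=1100111_2; evaluate at shifted divisors; quotient in F_{86232672366727^3}.
So e_{103}(P',Q') = 19816688663035 + 59571178983586*t + 54137704706481*t^2.
Hence e(P,Q) = 33372756813714 + 60430504199022*t + 60823843342166*t^2 in F_{86232672366727^3}^*.

33372756813714 + 60430504199022*t + 60823843342166*t^2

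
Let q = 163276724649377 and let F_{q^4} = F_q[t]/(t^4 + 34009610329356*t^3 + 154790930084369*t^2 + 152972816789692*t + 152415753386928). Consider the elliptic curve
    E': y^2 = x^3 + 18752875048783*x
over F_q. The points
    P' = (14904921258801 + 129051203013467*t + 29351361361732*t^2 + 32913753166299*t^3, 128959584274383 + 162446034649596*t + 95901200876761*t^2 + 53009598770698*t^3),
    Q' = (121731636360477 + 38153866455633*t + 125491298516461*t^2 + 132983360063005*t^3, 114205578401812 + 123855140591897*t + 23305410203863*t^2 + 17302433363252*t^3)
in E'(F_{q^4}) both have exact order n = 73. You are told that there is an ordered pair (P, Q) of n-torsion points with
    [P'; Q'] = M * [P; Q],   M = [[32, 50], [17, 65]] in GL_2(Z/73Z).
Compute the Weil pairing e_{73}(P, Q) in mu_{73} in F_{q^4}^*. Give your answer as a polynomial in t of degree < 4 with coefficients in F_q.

32391234102106 + 138788214893569*t + 145997516145028*t^2 + 153104740738302*t^3

e_{73}(aP+bQ,cP+dQ) = e_{73}(P,Q)^(ad-bc); with (a,b,c,d)=(32,50,17,65) this gives the det-73 law.
det M = 32*65 - 50*17 = 1230 = 62 (mod 73); 62^{-1} = 53 (mod 73).
7-bit Miller (1001001) on E'/F_{163276724649377} with a'=18752875048783, b'=0: accumulate tangent/chord ratios at Q'+S and P'+S'.
e_{73}(P',Q') = 65920326626493 + 150968044491496*t + 123413252805177*t^2 + 10695078424825*t^3.
Hence e(P,Q) = 32391234102106 + 138788214893569*t + 145997516145028*t^2 + 153104740738302*t^3 in F_{163276724649377^4}^*.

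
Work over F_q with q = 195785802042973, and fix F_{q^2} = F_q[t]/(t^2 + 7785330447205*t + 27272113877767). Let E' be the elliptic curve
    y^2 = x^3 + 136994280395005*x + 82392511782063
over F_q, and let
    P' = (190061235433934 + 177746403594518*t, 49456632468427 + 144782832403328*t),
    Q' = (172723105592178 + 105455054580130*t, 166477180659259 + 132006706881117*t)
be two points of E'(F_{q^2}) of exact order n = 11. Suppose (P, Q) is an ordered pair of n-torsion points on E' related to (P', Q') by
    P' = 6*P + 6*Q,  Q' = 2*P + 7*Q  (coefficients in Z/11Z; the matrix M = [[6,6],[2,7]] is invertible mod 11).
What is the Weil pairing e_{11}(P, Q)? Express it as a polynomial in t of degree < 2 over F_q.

Under M = [[6,6],[2,7]] in GL_2(Z/11), e_{11}(P',Q') = e_{11}(P,Q)^(6*7-6*2 mod 11).
Inverting 8 mod 11: 7. Thus e_{11}(P,Q) = e(P',Q')^{7}.
Miller loop for e_{11} over F_{195785802042973^2}: bits of 11 = 1011; 3 double steps + 2 add steps, l/v at each.
Miller gives e_{11}(P',Q') = 5739603971155 + 104915942464554*t in F_{195785802042973^2}.
Raise to 7: e(P,Q) = 49604207849028 + 129911219066078*t in mu_{11}.

49604207849028 + 129911219066078*t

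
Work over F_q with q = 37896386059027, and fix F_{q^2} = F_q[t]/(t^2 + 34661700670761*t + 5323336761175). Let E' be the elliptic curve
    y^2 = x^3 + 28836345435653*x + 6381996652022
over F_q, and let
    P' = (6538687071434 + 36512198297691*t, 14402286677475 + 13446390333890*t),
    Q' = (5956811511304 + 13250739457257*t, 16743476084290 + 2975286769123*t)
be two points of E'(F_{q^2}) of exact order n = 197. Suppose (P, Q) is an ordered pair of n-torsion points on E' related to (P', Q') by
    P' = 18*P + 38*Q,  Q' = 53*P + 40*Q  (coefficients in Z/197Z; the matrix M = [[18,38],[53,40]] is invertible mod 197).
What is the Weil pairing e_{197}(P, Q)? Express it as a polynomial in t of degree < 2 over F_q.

Under M = [[18,38],[53,40]] in GL_2(Z/197), e_{197}(P',Q') = e_{197}(P,Q)^(18*40-38*53 mod 197).
18*40 - 38*53 = -1294; reduced mod 197: det = 85, inverse 51.
8-bit Miller (11000101) on E'/F_{37896386059027} with a'=28836345435653, b'=6381996652022: accumulate tangent/chord ratios at Q'+S and P'+S'.
f_P(D_Q)/f_Q(D_P) = 19558949579186 + 27712773095698*t.
e_{197}(P,Q) = (19558949579186 + 27712773095698*t)^{51} = 36446160214044 + 12077313964720*t.

36446160214044 + 12077313964720*t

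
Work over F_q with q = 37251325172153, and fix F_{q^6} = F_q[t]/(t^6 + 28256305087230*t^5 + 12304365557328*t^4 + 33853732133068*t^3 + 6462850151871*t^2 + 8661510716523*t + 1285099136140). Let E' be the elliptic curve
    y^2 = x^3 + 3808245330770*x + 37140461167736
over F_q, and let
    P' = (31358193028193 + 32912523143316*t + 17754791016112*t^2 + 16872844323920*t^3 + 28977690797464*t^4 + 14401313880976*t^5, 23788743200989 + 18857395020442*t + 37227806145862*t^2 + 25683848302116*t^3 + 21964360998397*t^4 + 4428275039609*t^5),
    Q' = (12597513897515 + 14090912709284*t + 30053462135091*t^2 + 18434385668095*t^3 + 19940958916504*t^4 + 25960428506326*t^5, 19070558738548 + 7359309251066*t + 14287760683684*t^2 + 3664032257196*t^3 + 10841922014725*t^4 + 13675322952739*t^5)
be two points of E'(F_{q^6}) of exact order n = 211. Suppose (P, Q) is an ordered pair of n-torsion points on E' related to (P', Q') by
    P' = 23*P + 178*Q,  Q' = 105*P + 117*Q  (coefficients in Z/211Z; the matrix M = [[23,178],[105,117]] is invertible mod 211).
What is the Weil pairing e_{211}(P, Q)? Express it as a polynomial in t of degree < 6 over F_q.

Under M = [[23,178],[105,117]] in GL_2(Z/211), e_{211}(P',Q') = e_{211}(P,Q)^(23*117-178*105 mod 211).
Inverting 37 mod 211: 154. Thus e_{211}(P,Q) = e(P',Q')^{154}.
Double-and-add over 11010011: 8-1 doublings, 5-1 additions; each step l_{T,T}/v_{2T} or l_{T,P'}/v at Q'+S for random S.
The quotient is 2755992193181 + 19494846362773*t + 1441108654890*t^2 + 30738637445182*t^3 + 16580282404677*t^4 + 36453341957214*t^5.
e_{211}(P,Q) = (2755992193181 + 19494846362773*t + 1441108654890*t^2 + 30738637445182*t^3 + 16580282404677*t^4 + 36453341957214*t^5)^{154} = 2054228460453 + 9274306347663*t + 4890386799638*t^2 + 20396371966276*t^3 + 11616315118799*t^4 + 34704371310402*t^5.

2054228460453 + 9274306347663*t + 4890386799638*t^2 + 20396371966276*t^3 + 11616315118799*t^4 + 34704371310402*t^5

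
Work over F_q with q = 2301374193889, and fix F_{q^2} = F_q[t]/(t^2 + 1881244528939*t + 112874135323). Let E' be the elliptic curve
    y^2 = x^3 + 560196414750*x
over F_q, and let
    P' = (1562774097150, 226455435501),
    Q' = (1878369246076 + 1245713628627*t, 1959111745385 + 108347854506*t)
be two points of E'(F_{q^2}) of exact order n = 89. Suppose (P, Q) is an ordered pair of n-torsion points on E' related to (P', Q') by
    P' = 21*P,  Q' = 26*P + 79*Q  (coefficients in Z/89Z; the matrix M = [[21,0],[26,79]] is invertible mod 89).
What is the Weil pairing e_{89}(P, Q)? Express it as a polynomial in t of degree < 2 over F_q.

834432487102 + 605747709228*t

e_{89} is bilinear + alternating on E[89], so e_{89}(21*P, 26*P + 79*Q) = e_{89}(P,Q)^(21*79-0*26).
det M = 21*79 - 0*26 = 1659 = 57 (mod 89); 57^{-1} = 25 (mod 89).
Double-and-add over 1011001: 7-1 doublings, 4-1 additions; each step l_{T,T}/v_{2T} or l_{T,P'}/v at Q'+S for random S.
f_P(D_Q)/f_Q(D_P) = 1315176357271 + 1807989810593*t.
(1315176357271 + 1807989810593*t)^{25} mod (2301374193889,f) = 834432487102 + 605747709228*t.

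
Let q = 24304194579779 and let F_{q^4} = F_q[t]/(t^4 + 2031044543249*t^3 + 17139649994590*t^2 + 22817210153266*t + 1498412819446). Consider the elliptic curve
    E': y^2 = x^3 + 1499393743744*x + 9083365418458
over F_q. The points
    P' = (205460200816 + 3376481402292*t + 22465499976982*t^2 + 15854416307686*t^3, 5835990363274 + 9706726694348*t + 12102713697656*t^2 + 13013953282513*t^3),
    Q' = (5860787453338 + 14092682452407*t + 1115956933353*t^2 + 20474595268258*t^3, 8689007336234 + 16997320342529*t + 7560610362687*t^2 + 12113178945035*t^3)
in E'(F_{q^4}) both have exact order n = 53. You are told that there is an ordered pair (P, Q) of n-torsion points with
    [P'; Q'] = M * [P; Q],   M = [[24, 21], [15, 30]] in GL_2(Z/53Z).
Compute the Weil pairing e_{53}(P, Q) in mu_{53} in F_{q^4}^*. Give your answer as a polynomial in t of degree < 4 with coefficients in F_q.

Since e_{53}(P,P)=e_{53}(Q,Q)=1 and e_{53}(Q,P)=e_{53}(P,Q)^{-1}, expanding e_{53}(24*P + 21*Q,15*P + 30*Q) leaves e(P,Q)^det(M).
det(M) mod 53 = 34; its inverse in (Z/53)^* is 39 (check: 34*39 mod 53 = 1).
Build f_{53,P'} and f_{53,Q'} via the 6-bit ladder of 53=110101_2; evaluate at shifted divisors; quotient in F_{24304194579779^4}.
So e_{53}(P',Q') = 21970897216319 + 11700775271058*t + 8592129269578*t^2 + 2196723609446*t^3.
e_{53}(P,Q) = (21970897216319 + 11700775271058*t + 8592129269578*t^2 + 2196723609446*t^3)^{39} = 7588804246306 + 3483363554392*t + 8761628790446*t^2 + 8770626957526*t^3.

7588804246306 + 3483363554392*t + 8761628790446*t^2 + 8770626957526*t^3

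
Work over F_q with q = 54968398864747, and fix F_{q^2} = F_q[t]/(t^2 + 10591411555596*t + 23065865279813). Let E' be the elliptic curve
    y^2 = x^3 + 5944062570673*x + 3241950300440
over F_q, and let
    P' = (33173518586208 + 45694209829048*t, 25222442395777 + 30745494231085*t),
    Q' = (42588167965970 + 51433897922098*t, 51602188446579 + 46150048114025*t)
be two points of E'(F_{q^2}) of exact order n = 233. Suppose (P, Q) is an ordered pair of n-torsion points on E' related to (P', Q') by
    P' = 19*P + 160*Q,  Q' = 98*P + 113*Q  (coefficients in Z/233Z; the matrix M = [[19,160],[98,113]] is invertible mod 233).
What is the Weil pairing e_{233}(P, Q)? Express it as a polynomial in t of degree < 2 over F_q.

3728435048108 + 26356755302948*t

Under M = [[19,160],[98,113]] in GL_2(Z/233), e_{233}(P',Q') = e_{233}(P,Q)^(19*113-160*98 mod 233).
det M = 19*113 - 160*98 = -13533 = 214 (mod 233); 214^{-1} = 49 (mod 233).
Miller loop for e_{233} over F_{54968398864747^2}: bits of 233 = 11101001; 7 double steps + 4 add steps, l/v at each.
Miller gives e_{233}(P',Q') = 54253993432385 + 30961961366112*t in F_{54968398864747^2}.
Thus e_{233}(P,Q) = 3728435048108 + 26356755302948*t.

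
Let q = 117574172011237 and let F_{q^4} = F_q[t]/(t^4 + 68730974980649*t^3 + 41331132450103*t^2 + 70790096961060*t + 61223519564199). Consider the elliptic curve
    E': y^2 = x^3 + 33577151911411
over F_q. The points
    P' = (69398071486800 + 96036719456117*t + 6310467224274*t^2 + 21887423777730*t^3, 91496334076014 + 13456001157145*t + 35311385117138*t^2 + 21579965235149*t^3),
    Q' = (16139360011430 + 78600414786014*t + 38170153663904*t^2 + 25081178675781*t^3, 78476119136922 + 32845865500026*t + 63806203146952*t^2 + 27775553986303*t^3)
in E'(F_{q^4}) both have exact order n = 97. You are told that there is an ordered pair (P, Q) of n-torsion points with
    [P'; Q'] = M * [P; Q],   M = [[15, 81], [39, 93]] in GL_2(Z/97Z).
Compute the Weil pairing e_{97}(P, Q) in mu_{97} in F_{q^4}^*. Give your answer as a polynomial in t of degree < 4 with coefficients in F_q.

67504699769945 + 7172127489038*t + 37227593297009*t^2 + 93040881337894*t^3

e_{97} is bilinear + alternating on E[97], so e_{97}(15*P + 81*Q, 39*P + 93*Q) = e_{97}(P,Q)^(15*93-81*39).
Hence e(P,Q) = e(P',Q')^{70} where 70 = 79^{-1} mod 97.
7-bit Miller (1100001) on E'/F_{117574172011237} with a'=0, b'=33577151911411: accumulate tangent/chord ratios at Q'+S and P'+S'.
Result: e(P',Q') = 107472619572463 + 64530600354009*t + 111633167527679*t^2 + 81747597494582*t^3.
e_{97}(P,Q) = (107472619572463 + 64530600354009*t + 111633167527679*t^2 + 81747597494582*t^3)^{70} = 67504699769945 + 7172127489038*t + 37227593297009*t^2 + 93040881337894*t^3.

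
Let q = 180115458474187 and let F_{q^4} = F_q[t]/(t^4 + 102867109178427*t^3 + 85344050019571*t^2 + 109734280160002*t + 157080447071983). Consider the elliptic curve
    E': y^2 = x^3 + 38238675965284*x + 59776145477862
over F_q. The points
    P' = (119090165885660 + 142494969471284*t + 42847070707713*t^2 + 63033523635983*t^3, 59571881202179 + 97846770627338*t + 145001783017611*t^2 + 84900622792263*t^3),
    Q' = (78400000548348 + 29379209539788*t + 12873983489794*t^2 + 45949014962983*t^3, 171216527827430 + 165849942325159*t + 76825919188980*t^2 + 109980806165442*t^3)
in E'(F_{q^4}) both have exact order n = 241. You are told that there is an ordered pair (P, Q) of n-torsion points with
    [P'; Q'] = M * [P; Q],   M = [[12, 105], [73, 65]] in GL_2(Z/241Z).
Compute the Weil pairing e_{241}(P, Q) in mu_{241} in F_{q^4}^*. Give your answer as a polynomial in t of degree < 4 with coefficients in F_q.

162604190977956 + 161942360215498*t + 121339918160557*t^2 + 96239424308564*t^3

Alternating bilinearity on E[241] (values in mu_{241} in F_{180115458474187^4}) gives e(P',Q') = e(P,Q)^det(M).
Inverting 104 mod 241: 146. Thus e_{241}(P,Q) = e(P',Q')^{146}.
Build f_{241,P'} and f_{241,Q'} via the 8-bit ladder of 241=11110001_2; evaluate at shifted divisors; quotient in F_{180115458474187^4}.
Result: e(P',Q') = 65739201550032 + 43773337013054*t + 81188551232131*t^2 + 20251665709351*t^3.
(65739201550032 + 43773337013054*t + 81188551232131*t^2 + 20251665709351*t^3)^{146} mod (180115458474187,f) = 162604190977956 + 161942360215498*t + 121339918160557*t^2 + 96239424308564*t^3.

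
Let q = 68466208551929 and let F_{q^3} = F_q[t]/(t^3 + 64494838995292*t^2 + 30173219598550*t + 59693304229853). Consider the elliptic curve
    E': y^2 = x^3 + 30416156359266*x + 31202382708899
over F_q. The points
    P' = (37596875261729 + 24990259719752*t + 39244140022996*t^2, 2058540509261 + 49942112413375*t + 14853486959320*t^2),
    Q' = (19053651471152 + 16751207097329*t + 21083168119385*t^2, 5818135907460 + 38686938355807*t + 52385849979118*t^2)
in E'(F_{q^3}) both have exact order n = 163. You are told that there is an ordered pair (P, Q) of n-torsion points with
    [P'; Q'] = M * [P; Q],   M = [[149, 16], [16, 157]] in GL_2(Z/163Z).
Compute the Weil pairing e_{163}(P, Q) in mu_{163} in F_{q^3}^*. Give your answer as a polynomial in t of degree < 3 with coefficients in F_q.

Under M = [[149,16],[16,157]] in GL_2(Z/163), e_{163}(P',Q') = e_{163}(P,Q)^(149*157-16*16 mod 163).
det M = 149*157 - 16*16 = 23137 = 154 (mod 163); 154^{-1} = 18 (mod 163).
Miller loop for e_{163} over F_{68466208551929^3}: bits of 163 = 10100011; 7 double steps + 3 add steps, l/v at each.
So e_{163}(P',Q') = 66772278291311 + 30647987095638*t + 60892859845249*t^2.
e_{163}(P,Q) = (66772278291311 + 30647987095638*t + 60892859845249*t^2)^{18} = 43030530240988 + 47057993682037*t + 36598967910269*t^2.

43030530240988 + 47057993682037*t + 36598967910269*t^2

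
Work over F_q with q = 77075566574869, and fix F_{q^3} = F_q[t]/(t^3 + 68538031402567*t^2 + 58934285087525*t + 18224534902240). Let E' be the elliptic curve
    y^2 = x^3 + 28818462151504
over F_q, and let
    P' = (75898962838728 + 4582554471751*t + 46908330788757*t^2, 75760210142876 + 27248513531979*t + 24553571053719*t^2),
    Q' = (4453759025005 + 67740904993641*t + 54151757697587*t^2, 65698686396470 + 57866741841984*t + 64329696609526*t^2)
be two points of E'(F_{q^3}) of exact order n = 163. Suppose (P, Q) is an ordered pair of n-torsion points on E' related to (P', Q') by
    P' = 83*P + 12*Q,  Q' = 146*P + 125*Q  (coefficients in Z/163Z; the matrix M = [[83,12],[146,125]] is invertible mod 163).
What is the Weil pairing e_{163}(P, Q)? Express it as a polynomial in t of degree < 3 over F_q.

53360665859488 + 75357841968247*t + 22562335558965*t^2

Alternating bilinearity on E[163] (values in mu_{163} in F_{77075566574869^3}) gives e(P',Q') = e(P,Q)^det(M).
So e_{163}(P,Q) = e_{163}(P',Q')^{112}, since 147*112 = 1 mod 163.
n = 163 = (10100011)_2 (8 bits, wt 4); accumulate f_{163,P'}(Q'+S)/f_{163,P'}(S) along the 7-step ladder.
The quotient is 55619017066325 + 15615882066337*t + 35566242208839*t^2.
Hence e(P,Q) = 53360665859488 + 75357841968247*t + 22562335558965*t^2 in F_{77075566574869^3}^*.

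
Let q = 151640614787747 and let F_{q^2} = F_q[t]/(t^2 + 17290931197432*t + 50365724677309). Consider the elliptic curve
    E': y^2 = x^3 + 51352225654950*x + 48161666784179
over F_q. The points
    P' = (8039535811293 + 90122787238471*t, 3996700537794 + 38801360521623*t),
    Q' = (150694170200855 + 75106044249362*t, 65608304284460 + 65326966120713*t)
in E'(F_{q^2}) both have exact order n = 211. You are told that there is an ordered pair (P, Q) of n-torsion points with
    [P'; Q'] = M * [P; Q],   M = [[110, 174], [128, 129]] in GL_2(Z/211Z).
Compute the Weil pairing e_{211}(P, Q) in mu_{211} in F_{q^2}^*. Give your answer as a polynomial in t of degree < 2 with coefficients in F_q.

109668991547161 + 39353688769587*t

The 211-Weil pairing on E[211] over F_{151640614787747} is alternating-bilinear: e_{211}(P',Q') = e_{211}(P,Q)^det(M).
So e_{211}(P,Q) = e_{211}(P',Q')^{89}, since 147*89 = 1 mod 211.
8-bit Miller (11010011) on E'/F_{151640614787747} with a'=51352225654950, b'=48161666784179: accumulate tangent/chord ratios at Q'+S and P'+S'.
So e_{211}(P',Q') = 93123303235682 + 63309890969452*t.
Finally e_{211}(P,Q) = 109668991547161 + 39353688769587*t.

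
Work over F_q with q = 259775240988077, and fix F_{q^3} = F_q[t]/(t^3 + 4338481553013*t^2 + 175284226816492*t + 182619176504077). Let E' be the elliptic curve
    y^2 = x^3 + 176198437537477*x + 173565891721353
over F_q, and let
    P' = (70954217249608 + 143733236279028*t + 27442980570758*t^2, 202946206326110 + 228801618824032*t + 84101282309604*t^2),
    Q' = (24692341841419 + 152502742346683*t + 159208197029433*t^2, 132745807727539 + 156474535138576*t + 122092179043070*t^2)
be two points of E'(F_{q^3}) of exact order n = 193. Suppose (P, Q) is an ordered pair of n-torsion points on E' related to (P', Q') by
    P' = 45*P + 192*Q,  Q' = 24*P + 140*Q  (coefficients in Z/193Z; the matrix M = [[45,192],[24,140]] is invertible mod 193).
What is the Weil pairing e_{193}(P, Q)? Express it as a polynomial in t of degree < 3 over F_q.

145206560425766 + 239998599260748*t + 94104365516080*t^2

e_{193} is bilinear + alternating on E[193], so e_{193}(45*P + 192*Q, 24*P + 140*Q) = e_{193}(P,Q)^(45*140-192*24).
Hence e(P,Q) = e(P',Q')^{30} where 30 = 148^{-1} mod 193.
Double-and-add over 11000001: 8-1 doublings, 3-1 additions; each step l_{T,T}/v_{2T} or l_{T,P'}/v at Q'+S for random S.
e_{193}(P',Q') = 14789834265822 + 2618011109582*t + 124593217385411*t^2.
(14789834265822 + 2618011109582*t + 124593217385411*t^2)^{30} mod (259775240988077,f) = 145206560425766 + 239998599260748*t + 94104365516080*t^2.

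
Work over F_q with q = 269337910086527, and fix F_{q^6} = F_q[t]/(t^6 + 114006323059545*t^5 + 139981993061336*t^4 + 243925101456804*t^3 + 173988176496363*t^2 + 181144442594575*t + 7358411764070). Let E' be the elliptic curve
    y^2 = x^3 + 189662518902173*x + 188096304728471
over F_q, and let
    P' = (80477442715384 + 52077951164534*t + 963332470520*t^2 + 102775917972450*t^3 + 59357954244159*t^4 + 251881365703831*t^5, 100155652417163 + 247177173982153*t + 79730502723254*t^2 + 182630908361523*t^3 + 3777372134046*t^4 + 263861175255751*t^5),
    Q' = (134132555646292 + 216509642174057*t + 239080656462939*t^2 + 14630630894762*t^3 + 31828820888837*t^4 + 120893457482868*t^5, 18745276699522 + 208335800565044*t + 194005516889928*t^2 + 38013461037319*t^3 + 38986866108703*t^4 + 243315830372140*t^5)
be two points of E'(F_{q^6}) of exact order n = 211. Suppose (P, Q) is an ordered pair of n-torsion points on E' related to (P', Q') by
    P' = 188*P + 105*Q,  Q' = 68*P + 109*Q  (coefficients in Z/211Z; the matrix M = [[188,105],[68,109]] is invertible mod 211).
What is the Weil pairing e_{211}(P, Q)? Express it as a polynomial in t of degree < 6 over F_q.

29580399992081 + 105217206453344*t + 200559133931896*t^2 + 178894390034640*t^3 + 28444757829809*t^4 + 146421614405666*t^5

Under M = [[188,105],[68,109]] in GL_2(Z/211), e_{211}(P',Q') = e_{211}(P,Q)^(188*109-105*68 mod 211).
Hence e(P,Q) = e(P',Q')^{93} where 93 = 59^{-1} mod 211.
n = 211 = (11010011)_2 (8 bits, wt 5); accumulate f_{211,P'}(Q'+S)/f_{211,P'}(S) along the 7-step ladder.
Miller gives e_{211}(P',Q') = 95009874130943 + 64418990627695*t + 193802103296785*t^2 + 237722538773474*t^3 + 146900583206028*t^4 + 43372431034720*t^5 in F_{269337910086527^6}.
Hence e(P,Q) = 29580399992081 + 105217206453344*t + 200559133931896*t^2 + 178894390034640*t^3 + 28444757829809*t^4 + 146421614405666*t^5 in F_{269337910086527^6}^*.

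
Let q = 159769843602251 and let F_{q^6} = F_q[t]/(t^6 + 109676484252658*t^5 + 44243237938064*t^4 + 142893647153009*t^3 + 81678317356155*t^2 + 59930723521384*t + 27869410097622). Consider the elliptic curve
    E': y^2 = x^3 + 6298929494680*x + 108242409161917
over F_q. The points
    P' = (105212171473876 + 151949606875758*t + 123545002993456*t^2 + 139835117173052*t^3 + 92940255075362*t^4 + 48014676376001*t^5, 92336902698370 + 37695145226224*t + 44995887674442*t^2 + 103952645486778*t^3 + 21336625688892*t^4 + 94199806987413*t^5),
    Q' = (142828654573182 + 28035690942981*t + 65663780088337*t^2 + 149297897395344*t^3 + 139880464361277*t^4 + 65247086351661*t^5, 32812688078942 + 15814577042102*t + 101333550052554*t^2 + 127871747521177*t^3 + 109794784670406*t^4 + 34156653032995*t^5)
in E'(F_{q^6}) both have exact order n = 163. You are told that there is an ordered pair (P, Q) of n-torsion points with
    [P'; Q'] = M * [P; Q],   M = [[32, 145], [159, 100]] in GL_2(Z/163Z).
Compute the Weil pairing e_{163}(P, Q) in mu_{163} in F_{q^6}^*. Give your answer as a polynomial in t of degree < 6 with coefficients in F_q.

75982251486686 + 126912931201560*t + 62746768797614*t^2 + 38235039083985*t^3 + 144943435466839*t^4 + 149891672401220*t^5

Alternating bilinearity on E[163] (values in mu_{163} in F_{159769843602251^6}) gives e(P',Q') = e(P,Q)^det(M).
det M = 32*100 - 145*159 = -19855 = 31 (mod 163); 31^{-1} = 142 (mod 163).
n = 163 = (10100011)_2 (8 bits, wt 4); accumulate f_{163,P'}(Q'+S)/f_{163,P'}(S) along the 7-step ladder.
So e_{163}(P',Q') = 22147393465180 + 94852689576150*t + 70314570822222*t^2 + 4891462355127*t^3 + 61670283864857*t^4 + 123891100741312*t^5.
e_{163}(P,Q) = (22147393465180 + 94852689576150*t + 70314570822222*t^2 + 4891462355127*t^3 + 61670283864857*t^4 + 123891100741312*t^5)^{142} = 75982251486686 + 126912931201560*t + 62746768797614*t^2 + 38235039083985*t^3 + 144943435466839*t^4 + 149891672401220*t^5.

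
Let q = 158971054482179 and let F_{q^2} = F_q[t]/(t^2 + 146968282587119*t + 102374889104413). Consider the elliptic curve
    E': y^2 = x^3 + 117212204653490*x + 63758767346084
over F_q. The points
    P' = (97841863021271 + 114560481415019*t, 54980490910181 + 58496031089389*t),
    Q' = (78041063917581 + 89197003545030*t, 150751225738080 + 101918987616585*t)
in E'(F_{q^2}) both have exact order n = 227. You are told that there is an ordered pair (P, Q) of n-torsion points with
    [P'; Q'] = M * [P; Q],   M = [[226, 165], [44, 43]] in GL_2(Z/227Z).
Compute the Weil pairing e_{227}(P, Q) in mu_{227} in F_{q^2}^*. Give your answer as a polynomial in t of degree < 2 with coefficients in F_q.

41453409977296 + 76173127332664*t

e_{227}(aP+bQ,cP+dQ) = e_{227}(P,Q)^(ad-bc); with (a,b,c,d)=(226,165,44,43) this gives the det-227 law.
det(M) mod 227 = 188; its inverse in (Z/227)^* is 64 (check: 188*64 mod 227 = 1).
Double-and-add over 11100011: 8-1 doublings, 5-1 additions; each step l_{T,T}/v_{2T} or l_{T,P'}/v at Q'+S for random S.
Miller gives e_{227}(P',Q') = 16534087315335 + 72187074456233*t in F_{158971054482179^2}.
Thus e_{227}(P,Q) = 41453409977296 + 76173127332664*t.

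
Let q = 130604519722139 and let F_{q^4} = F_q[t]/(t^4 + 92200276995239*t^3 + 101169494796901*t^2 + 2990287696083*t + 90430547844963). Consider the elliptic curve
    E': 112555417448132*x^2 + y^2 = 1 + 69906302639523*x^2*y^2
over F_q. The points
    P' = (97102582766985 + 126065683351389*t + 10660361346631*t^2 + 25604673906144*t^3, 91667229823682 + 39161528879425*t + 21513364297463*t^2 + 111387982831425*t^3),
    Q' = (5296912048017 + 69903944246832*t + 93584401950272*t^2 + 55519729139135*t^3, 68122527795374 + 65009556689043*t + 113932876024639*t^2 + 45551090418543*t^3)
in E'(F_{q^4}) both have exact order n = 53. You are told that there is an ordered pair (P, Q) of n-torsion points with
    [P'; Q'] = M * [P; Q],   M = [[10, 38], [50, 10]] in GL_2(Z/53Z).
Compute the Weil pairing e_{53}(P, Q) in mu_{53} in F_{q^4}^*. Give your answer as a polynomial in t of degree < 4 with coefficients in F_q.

The 53-Weil pairing on E[53] over F_{130604519722139} is alternating-bilinear: e_{53}(P',Q') = e_{53}(P,Q)^det(M).
Inverting 2 mod 53: 27. Thus e_{53}(P,Q) = e(P',Q')^{27}.
Map (x,y)_Ed via u=(1+y)/(1-y), v=(1+y)/((1-y)x) to Montgomery A=79539045077781,B=98503560817903; then to (a',b')=(94463433223957,79684798150346).
6-bit Miller (110101) on E'/F_{130604519722139} with a'=94463433223957, b'=79684798150346: accumulate tangent/chord ratios at Q'+S and P'+S'.
So e_{53}(P',Q') = 5140579132672 + 20224944129960*t + 68332838543615*t^2 + 56064796387245*t^3.
Thus e_{53}(P,Q) = 11286199796944 + 11106321887288*t + 109020334892939*t^2 + 15941308049001*t^3.

11286199796944 + 11106321887288*t + 109020334892939*t^2 + 15941308049001*t^3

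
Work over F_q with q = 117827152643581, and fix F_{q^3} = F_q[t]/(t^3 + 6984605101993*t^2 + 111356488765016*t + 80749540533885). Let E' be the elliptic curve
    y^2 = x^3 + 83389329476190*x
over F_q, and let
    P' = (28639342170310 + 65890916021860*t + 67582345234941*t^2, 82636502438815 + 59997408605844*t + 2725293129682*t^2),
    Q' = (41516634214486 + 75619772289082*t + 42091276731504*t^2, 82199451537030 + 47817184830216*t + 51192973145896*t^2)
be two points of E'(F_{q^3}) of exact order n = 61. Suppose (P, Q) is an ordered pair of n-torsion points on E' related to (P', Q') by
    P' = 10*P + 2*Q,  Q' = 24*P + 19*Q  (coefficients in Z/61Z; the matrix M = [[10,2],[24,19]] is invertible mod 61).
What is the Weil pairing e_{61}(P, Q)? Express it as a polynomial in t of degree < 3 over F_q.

The 61-Weil pairing on E[61] over F_{117827152643581} is alternating-bilinear: e_{61}(P',Q') = e_{61}(P,Q)^det(M).
Hence e(P,Q) = e(P',Q')^{58} where 58 = 20^{-1} mod 61.
Double-and-add over 111101: 6-1 doublings, 5-1 additions; each step l_{T,T}/v_{2T} or l_{T,P'}/v at Q'+S for random S.
So e_{61}(P',Q') = 105999882646052 + 77584364812499*t + 75528362802720*t^2.
e_{61}(P,Q) = (105999882646052 + 77584364812499*t + 75528362802720*t^2)^{58} = 29891918214719 + 3535918147421*t + 26296641730026*t^2.

29891918214719 + 3535918147421*t + 26296641730026*t^2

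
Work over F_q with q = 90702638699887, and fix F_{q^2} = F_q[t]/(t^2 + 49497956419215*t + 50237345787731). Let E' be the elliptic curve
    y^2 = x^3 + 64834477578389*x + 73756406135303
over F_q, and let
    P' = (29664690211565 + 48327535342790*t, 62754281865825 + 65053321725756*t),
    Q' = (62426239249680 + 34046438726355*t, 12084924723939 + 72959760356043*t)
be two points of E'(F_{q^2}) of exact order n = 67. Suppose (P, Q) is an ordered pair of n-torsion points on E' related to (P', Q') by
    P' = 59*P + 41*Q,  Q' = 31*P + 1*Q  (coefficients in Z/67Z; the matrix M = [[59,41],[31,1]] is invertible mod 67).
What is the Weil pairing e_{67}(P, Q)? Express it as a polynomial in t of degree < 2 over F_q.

48015270914667 + 10360562591903*t

e_{67}(aP+bQ,cP+dQ) = e_{67}(P,Q)^(ad-bc); with (a,b,c,d)=(59,41,31,1) this gives the det-67 law.
det M = 59*1 - 41*31 = -1212 = 61 (mod 67); 61^{-1} = 11 (mod 67).
Build f_{67,P'} and f_{67,Q'} via the 7-bit ladder of 67=1000011_2; evaluate at shifted divisors; quotient in F_{90702638699887^2}.
Result: e(P',Q') = 9687442977847 + 50300591203106*t.
Hence e(P,Q) = 48015270914667 + 10360562591903*t in F_{90702638699887^2}^*.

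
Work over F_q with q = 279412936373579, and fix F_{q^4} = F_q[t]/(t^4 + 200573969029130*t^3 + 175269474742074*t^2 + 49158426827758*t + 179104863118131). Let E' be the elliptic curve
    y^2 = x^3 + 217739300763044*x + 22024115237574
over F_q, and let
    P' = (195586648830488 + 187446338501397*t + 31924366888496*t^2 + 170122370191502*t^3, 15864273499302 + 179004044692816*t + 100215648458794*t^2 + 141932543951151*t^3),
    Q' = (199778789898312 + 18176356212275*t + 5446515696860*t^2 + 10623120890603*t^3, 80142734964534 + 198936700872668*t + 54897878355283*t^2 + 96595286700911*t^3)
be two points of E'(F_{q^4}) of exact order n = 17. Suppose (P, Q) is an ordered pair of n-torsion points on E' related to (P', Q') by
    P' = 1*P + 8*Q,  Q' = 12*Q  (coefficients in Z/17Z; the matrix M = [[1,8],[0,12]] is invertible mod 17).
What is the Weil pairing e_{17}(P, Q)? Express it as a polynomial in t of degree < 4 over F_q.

Alternating bilinearity on E[17] (values in mu_{17} in F_{279412936373579^4}) gives e(P',Q') = e(P,Q)^det(M).
det M = 1*12 - 8*0 = 12 = 12 (mod 17); 12^{-1} = 10 (mod 17).
Double-and-add over 10001: 5-1 doublings, 2-1 additions; each step l_{T,T}/v_{2T} or l_{T,P'}/v at Q'+S for random S.
e_{17}(P',Q') = 94858194736512 + 132425201570256*t + 246931907748431*t^2 + 133957707541673*t^3.
(94858194736512 + 132425201570256*t + 246931907748431*t^2 + 133957707541673*t^3)^{10} mod (279412936373579,f) = 275037432338763 + 107726493353659*t + 272790207853851*t^2 + 123474055865213*t^3.

275037432338763 + 107726493353659*t + 272790207853851*t^2 + 123474055865213*t^3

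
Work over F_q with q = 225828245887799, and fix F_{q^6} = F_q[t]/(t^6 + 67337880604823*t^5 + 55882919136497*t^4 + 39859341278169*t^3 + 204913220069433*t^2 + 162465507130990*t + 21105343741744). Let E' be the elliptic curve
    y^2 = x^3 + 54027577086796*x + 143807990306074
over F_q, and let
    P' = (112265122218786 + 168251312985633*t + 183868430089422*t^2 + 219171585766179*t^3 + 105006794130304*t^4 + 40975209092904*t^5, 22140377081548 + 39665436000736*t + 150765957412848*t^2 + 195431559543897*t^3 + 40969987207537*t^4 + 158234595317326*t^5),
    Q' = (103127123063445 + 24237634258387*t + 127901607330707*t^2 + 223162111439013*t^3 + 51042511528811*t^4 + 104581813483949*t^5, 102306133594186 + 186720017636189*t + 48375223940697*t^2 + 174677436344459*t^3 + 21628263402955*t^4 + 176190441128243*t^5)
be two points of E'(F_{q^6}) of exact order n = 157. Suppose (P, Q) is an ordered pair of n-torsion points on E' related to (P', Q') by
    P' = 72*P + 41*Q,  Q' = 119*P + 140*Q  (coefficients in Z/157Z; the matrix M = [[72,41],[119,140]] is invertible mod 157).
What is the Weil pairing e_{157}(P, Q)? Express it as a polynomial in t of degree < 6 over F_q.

175775319241962 + 119077622403032*t + 76665184356875*t^2 + 160681737604558*t^3 + 68770637654398*t^4 + 49751785839799*t^5

Since e_{157}(P,P)=e_{157}(Q,Q)=1 and e_{157}(Q,P)=e_{157}(P,Q)^{-1}, expanding e_{157}(72*P + 41*Q,119*P + 140*Q) leaves e(P,Q)^det(M).
72*140 - 41*119 = 5201; reduced mod 157: det = 20, inverse 55.
Miller loop for e_{157} over F_{225828245887799^6}: bits of 157 = 10011101; 7 double steps + 4 add steps, l/v at each.
e_{157}(P',Q') = 122006248331474 + 146711859391734*t + 197389569175994*t^2 + 221568167644700*t^3 + 38028461245270*t^4 + 129296428099029*t^5.
e_{157}(P,Q) = (122006248331474 + 146711859391734*t + 197389569175994*t^2 + 221568167644700*t^3 + 38028461245270*t^4 + 129296428099029*t^5)^{55} = 175775319241962 + 119077622403032*t + 76665184356875*t^2 + 160681737604558*t^3 + 68770637654398*t^4 + 49751785839799*t^5.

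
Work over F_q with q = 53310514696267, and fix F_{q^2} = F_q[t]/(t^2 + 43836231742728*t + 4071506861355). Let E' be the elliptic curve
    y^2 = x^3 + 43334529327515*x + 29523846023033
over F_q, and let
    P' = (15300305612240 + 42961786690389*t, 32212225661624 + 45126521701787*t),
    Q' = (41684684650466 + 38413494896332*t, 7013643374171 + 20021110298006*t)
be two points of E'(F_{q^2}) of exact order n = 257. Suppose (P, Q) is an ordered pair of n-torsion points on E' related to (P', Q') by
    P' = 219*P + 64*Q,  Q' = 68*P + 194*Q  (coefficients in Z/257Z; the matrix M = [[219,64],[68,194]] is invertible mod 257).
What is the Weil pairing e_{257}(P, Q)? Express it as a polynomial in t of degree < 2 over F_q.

Alternating bilinearity on E[257] (values in mu_{257} in F_{53310514696267^2}) gives e(P',Q') = e(P,Q)^det(M).
So e_{257}(P,Q) = e_{257}(P',Q')^{139}, since 98*139 = 1 mod 257.
Double-and-add over 100000001: 9-1 doublings, 2-1 additions; each step l_{T,T}/v_{2T} or l_{T,P'}/v at Q'+S for random S.
e_{257}(P',Q') = 14405146870206 + 4599399772566*t.
Raise to 139: e(P,Q) = 7439649509773 + 14645731653986*t in mu_{257}.

7439649509773 + 14645731653986*t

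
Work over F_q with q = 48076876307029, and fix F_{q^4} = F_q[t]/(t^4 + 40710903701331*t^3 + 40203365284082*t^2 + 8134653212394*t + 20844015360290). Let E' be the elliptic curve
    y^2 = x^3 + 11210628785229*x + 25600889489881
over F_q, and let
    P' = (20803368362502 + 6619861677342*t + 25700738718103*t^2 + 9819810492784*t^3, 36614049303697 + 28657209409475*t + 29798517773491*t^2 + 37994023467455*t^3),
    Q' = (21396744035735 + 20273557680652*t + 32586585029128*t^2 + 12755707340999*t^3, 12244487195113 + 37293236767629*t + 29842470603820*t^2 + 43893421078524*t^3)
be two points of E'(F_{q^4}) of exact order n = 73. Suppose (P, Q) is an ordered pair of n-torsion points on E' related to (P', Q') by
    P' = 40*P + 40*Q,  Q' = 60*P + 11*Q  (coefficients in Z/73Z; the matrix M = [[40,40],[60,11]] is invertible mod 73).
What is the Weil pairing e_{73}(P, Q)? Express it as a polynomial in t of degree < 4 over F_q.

Alternating bilinearity on E[73] (values in mu_{73} in F_{48076876307029^4}) gives e(P',Q') = e(P,Q)^det(M).
det M = 40*11 - 40*60 = -1960 = 11 (mod 73); 11^{-1} = 20 (mod 73).
Run Miller on y^2=x^3+11210628785229*x+25600889489881 over F_{48076876307029}: ladder 1001001 (7 bits); e = f_P(D_Q)/f_Q(D_P).
So e_{73}(P',Q') = 37747733829353 + 24040642219444*t + 34552615930332*t^2 + 43908617837765*t^3.
Raise to 20: e(P,Q) = 13058099076464 + 18780460632415*t + 21993289324545*t^2 + 34379495809458*t^3 in mu_{73}.

13058099076464 + 18780460632415*t + 21993289324545*t^2 + 34379495809458*t^3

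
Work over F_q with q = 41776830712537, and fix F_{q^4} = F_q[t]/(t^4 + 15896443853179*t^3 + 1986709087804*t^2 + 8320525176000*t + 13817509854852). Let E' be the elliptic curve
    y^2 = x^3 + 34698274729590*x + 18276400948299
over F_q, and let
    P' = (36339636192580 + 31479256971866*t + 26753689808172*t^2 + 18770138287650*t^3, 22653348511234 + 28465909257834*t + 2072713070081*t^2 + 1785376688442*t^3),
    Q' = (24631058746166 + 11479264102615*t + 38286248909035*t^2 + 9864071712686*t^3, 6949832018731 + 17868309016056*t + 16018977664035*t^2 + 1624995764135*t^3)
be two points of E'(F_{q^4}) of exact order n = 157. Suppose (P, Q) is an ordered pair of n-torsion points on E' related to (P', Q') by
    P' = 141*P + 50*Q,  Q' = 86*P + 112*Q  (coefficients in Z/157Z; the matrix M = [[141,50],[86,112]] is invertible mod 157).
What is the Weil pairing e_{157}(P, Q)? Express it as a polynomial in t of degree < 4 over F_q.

5219336903937 + 23443537440188*t + 23097576890885*t^2 + 1304292477869*t^3

e_{157}(aP+bQ,cP+dQ) = e_{157}(P,Q)^(ad-bc); with (a,b,c,d)=(141,50,86,112) this gives the det-157 law.
det M = 141*112 - 50*86 = 11492 = 31 (mod 157); 31^{-1} = 76 (mod 157).
Double-and-add over 10011101: 8-1 doublings, 5-1 additions; each step l_{T,T}/v_{2T} or l_{T,P'}/v at Q'+S for random S.
e_{157}(P',Q') = 11938331591379 + 37453745841525*t + 35871443935924*t^2 + 4595728201725*t^3.
Finally e_{157}(P,Q) = 5219336903937 + 23443537440188*t + 23097576890885*t^2 + 1304292477869*t^3.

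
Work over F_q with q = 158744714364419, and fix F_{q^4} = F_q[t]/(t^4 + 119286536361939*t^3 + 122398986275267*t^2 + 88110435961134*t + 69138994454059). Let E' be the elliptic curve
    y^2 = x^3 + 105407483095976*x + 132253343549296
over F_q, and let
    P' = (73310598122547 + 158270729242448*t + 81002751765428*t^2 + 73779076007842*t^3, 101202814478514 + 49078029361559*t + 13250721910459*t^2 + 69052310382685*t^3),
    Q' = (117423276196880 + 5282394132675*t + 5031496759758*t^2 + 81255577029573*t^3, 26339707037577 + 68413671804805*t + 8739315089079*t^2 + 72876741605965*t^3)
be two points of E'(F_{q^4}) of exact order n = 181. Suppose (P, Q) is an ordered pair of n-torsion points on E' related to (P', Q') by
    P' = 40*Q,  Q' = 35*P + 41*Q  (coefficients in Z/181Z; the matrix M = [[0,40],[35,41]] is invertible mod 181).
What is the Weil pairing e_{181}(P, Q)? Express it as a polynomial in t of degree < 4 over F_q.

57129374754495 + 78417507433956*t + 133870648070067*t^2 + 52845457830560*t^3

Alternating bilinearity on E[181] (values in mu_{181} in F_{158744714364419^4}) gives e(P',Q') = e(P,Q)^det(M).
0*41 - 40*35 = -1400; reduced mod 181: det = 48, inverse 132.
Miller loop for e_{181} over F_{158744714364419^4}: bits of 181 = 10110101; 7 double steps + 4 add steps, l/v at each.
Miller gives e_{181}(P',Q') = 142775848758990 + 100400543681113*t + 79055997699784*t^2 + 150196847234148*t^3 in F_{158744714364419^4}.
Finally e_{181}(P,Q) = 57129374754495 + 78417507433956*t + 133870648070067*t^2 + 52845457830560*t^3.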